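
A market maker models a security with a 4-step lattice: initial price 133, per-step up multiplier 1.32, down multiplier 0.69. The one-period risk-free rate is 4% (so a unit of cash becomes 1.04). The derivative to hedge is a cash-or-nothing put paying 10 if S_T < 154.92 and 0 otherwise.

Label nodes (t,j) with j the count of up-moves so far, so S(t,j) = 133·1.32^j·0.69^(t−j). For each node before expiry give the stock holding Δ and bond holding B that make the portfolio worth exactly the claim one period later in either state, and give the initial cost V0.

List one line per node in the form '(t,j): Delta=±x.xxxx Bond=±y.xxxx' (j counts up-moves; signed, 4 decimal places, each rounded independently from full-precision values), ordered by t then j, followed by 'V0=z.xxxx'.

Since d<R<u, set p* = (R−d)/(u−d) = 0.5556; price each node as the discounted p*-expectation of its children.
Terminal payoffs: V(4,0)=10.0000, V(4,1)=10.0000, V(4,2)=10.0000, V(4,3)=0.0000, V(4,4)=0.0000
Node (3,0) S=43.6917: V=(p*·10.0000+(1−p*)·10.0000)/1.04=9.6154; Δ=(10.0000−10.0000)/(57.6730−30.1473)=0.0000; B=V−Δ·S=9.6154
Node (3,1) S=83.5841: V=(p*·10.0000+(1−p*)·10.0000)/1.04=9.6154; Δ=(10.0000−10.0000)/(110.3310−57.6730)=0.0000; B=V−Δ·S=9.6154
Node (3,2) S=159.9000: V=(p*·0.0000+(1−p*)·10.0000)/1.04=4.2735; Δ=(0.0000−10.0000)/(211.0681−110.3310)=-0.0993; B=V−Δ·S=20.1465
Node (3,3) S=305.8957: V=(p*·0.0000+(1−p*)·0.0000)/1.04=0.0000; Δ=(0.0000−0.0000)/(403.7824−211.0681)=0.0000; B=V−Δ·S=0.0000
Node (2,0) S=63.3213: V=(p*·9.6154+(1−p*)·9.6154)/1.04=9.2456; Δ=(9.6154−9.6154)/(83.5841−43.6917)=0.0000; B=V−Δ·S=9.2456
Node (2,1) S=121.1364: V=(p*·4.2735+(1−p*)·9.6154)/1.04=6.3920; Δ=(4.2735−9.6154)/(159.9000−83.5841)=-0.0700; B=V−Δ·S=14.8712
Node (2,2) S=231.7392: V=(p*·0.0000+(1−p*)·4.2735)/1.04=1.8263; Δ=(0.0000−4.2735)/(305.8957−159.9000)=-0.0293; B=V−Δ·S=8.6096
Node (1,0) S=91.7700: V=(p*·6.3920+(1−p*)·9.2456)/1.04=7.3656; Δ=(6.3920−9.2456)/(121.1364−63.3213)=-0.0494; B=V−Δ·S=11.8951
Node (1,1) S=175.5600: V=(p*·1.8263+(1−p*)·6.3920)/1.04=3.7072; Δ=(1.8263−6.3920)/(231.7392−121.1364)=-0.0413; B=V−Δ·S=10.9544
Node (0,0) S=133.0000: V=(p*·3.7072+(1−p*)·7.3656)/1.04=5.1280; Δ=(3.7072−7.3656)/(175.5600−91.7700)=-0.0437; B=V−Δ·S=10.9351
Each (Δ,B) replicates both successor values, so the strategy is self-financing and V0 is arbitrage-free.

(0,0): Delta=-0.0437 Bond=10.9351
(1,0): Delta=-0.0494 Bond=11.8951
(1,1): Delta=-0.0413 Bond=10.9544
(2,0): Delta=0.0000 Bond=9.2456
(2,1): Delta=-0.0700 Bond=14.8712
(2,2): Delta=-0.0293 Bond=8.6096
(3,0): Delta=0.0000 Bond=9.6154
(3,1): Delta=0.0000 Bond=9.6154
(3,2): Delta=-0.0993 Bond=20.1465
(3,3): Delta=0.0000 Bond=0.0000
V0=5.1280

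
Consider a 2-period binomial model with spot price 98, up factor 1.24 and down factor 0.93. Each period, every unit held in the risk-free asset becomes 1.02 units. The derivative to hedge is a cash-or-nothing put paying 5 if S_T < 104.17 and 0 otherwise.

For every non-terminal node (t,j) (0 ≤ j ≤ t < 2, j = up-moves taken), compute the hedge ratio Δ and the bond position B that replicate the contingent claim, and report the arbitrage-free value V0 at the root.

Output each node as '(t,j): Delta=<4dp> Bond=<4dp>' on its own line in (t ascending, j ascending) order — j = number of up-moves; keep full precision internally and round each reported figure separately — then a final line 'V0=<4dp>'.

(0,0): Delta=-0.1145 Bond=13.6424
(1,0): Delta=-0.1770 Bond=19.6078
(1,1): Delta=0.0000 Bond=0.0000
V0=2.4204

The replicating-portfolio and risk-neutral prices coincide; use p* = (1.02−0.93)/(1.24−0.93) = 0.2903 for the latter.
Payoff layer (t=2): V(2,0)=5.0000, V(2,1)=0.0000, V(2,2)=0.0000
(1,0): S=91.1400. Δ = (V_up−V_dn)/(S_up−S_dn) = (0.0000−5.0000)/(113.0136−84.7602) = -0.1770. V = [p*·0.0000 + (1−p*)·5.0000]/1.02 = 3.4788. B = V − Δ·S = 19.6078.
(1,1): S=121.5200. Δ = (V_up−V_dn)/(S_up−S_dn) = (0.0000−0.0000)/(150.6848−113.0136) = 0.0000. V = [p*·0.0000 + (1−p*)·0.0000]/1.02 = 0.0000. B = V − Δ·S = 0.0000.
(0,0): S=98.0000. Δ = (V_up−V_dn)/(S_up−S_dn) = (0.0000−3.4788)/(121.5200−91.1400) = -0.1145. V = [p*·0.0000 + (1−p*)·3.4788]/1.02 = 2.4204. B = V − Δ·S = 13.6424.
Check: Δ(0,0)·S0 + B(0,0) = 2.4204 = V0.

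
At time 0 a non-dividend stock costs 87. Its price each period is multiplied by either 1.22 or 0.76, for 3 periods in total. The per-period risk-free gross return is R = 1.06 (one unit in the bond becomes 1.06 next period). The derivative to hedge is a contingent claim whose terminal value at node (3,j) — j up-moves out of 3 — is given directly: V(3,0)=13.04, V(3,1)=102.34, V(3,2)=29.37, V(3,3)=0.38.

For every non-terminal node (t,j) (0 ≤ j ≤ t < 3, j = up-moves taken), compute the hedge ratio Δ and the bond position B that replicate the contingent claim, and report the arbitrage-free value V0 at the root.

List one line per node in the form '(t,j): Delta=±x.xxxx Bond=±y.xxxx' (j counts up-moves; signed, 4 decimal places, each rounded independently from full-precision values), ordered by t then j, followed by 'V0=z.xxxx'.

Since d<R<u, set p* = (R−d)/(u−d) = 0.6522; price each node as the discounted p*-expectation of its children.
Payoff layer (t=3): V(3,0)=13.0400, V(3,1)=102.3400, V(3,2)=29.3700, V(3,3)=0.3800
  t=2,j=0: stock 50.2512 → up 61.3065 (V=102.3400), down 38.1909 (V=13.0400). Price 67.2445; hedge Δ=3.8632, bond B=-126.8860.
  t=2,j=1: stock 80.6664 → up 98.4130 (V=29.3700), down 61.3065 (V=102.3400). Price 51.6518; hedge Δ=-1.9665, bond B=210.2822.
  t=2,j=2: stock 129.4908 → up 157.9788 (V=0.3800), down 98.4130 (V=29.3700). Price 9.8712; hedge Δ=-0.4867, bond B=72.8929.
  t=1,j=0: stock 66.1200 → up 80.6664 (V=51.6518), down 50.2512 (V=67.2445). Price 53.8446; hedge Δ=-0.5127, bond B=87.7418.
  t=1,j=1: stock 106.1400 → up 129.4908 (V=9.8712), down 80.6664 (V=51.6518). Price 23.0222; hedge Δ=-0.8557, bond B=113.8495.
  t=0,j=0: stock 87.0000 → up 106.1400 (V=23.0222), down 66.1200 (V=53.8446). Price 31.8331; hedge Δ=-0.7702, bond B=98.8383.
Root portfolio cost Δ·87+B reproduces V0=31.8331.

(0,0): Delta=-0.7702 Bond=98.8383
(1,0): Delta=-0.5127 Bond=87.7418
(1,1): Delta=-0.8557 Bond=113.8495
(2,0): Delta=3.8632 Bond=-126.8860
(2,1): Delta=-1.9665 Bond=210.2822
(2,2): Delta=-0.4867 Bond=72.8929
V0=31.8331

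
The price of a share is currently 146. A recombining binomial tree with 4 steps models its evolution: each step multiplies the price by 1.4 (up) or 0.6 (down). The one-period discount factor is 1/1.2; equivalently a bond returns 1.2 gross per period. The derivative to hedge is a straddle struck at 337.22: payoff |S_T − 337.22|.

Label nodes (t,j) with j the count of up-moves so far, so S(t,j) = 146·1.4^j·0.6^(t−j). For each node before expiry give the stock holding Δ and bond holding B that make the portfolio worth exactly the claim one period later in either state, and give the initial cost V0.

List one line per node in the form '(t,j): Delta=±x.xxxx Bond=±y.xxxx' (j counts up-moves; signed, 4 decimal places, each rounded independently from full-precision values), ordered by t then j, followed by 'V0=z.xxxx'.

The replicating-portfolio and risk-neutral prices coincide; use p* = (1.2−0.6)/(1.4−0.6) = 0.7500 for the latter.
At expiry t=4: V(4,0)=318.2984, V(4,1)=293.0696, V(4,2)=234.2024, V(4,3)=96.8456, V(4,4)=223.6536
(3,0): S=31.5360. Δ = (V_up−V_dn)/(S_up−S_dn) = (293.0696−318.2984)/(44.1504−18.9216) = -1.0000. V = [p*·293.0696 + (1−p*)·318.2984]/1.2 = 249.4807. B = V − Δ·S = 281.0167.
(3,1): S=73.5840. Δ = (V_up−V_dn)/(S_up−S_dn) = (234.2024−293.0696)/(103.0176−44.1504) = -1.0000. V = [p*·234.2024 + (1−p*)·293.0696]/1.2 = 207.4327. B = V − Δ·S = 281.0167.
(3,2): S=171.6960. Δ = (V_up−V_dn)/(S_up−S_dn) = (96.8456−234.2024)/(240.3744−103.0176) = -1.0000. V = [p*·96.8456 + (1−p*)·234.2024]/1.2 = 109.3207. B = V − Δ·S = 281.0167.
(3,3): S=400.6240. Δ = (V_up−V_dn)/(S_up−S_dn) = (223.6536−96.8456)/(560.8736−240.3744) = 0.3957. V = [p*·223.6536 + (1−p*)·96.8456]/1.2 = 159.9597. B = V − Δ·S = 1.4497.
(2,0): S=52.5600. Δ = (V_up−V_dn)/(S_up−S_dn) = (207.4327−249.4807)/(73.5840−31.5360) = -1.0000. V = [p*·207.4327 + (1−p*)·249.4807]/1.2 = 181.6206. B = V − Δ·S = 234.1806.
(2,1): S=122.6400. Δ = (V_up−V_dn)/(S_up−S_dn) = (109.3207−207.4327)/(171.6960−73.5840) = -1.0000. V = [p*·109.3207 + (1−p*)·207.4327]/1.2 = 111.5406. B = V − Δ·S = 234.1806.
(2,2): S=286.1600. Δ = (V_up−V_dn)/(S_up−S_dn) = (159.9597−109.3207)/(400.6240−171.6960) = 0.2212. V = [p*·159.9597 + (1−p*)·109.3207]/1.2 = 122.7499. B = V − Δ·S = 59.4512.
(1,0): S=87.6000. Δ = (V_up−V_dn)/(S_up−S_dn) = (111.5406−181.6206)/(122.6400−52.5600) = -1.0000. V = [p*·111.5406 + (1−p*)·181.6206]/1.2 = 107.5505. B = V − Δ·S = 195.1505.
(1,1): S=204.4000. Δ = (V_up−V_dn)/(S_up−S_dn) = (122.7499−111.5406)/(286.1600−122.6400) = 0.0686. V = [p*·122.7499 + (1−p*)·111.5406]/1.2 = 99.9563. B = V − Δ·S = 85.9446.
(0,0): S=146.0000. Δ = (V_up−V_dn)/(S_up−S_dn) = (99.9563−107.5505)/(204.4000−87.6000) = -0.0650. V = [p*·99.9563 + (1−p*)·107.5505]/1.2 = 84.8790. B = V − Δ·S = 94.3717.
Check: Δ(0,0)·S0 + B(0,0) = 84.8790 = V0.

(0,0): Delta=-0.0650 Bond=94.3717
(1,0): Delta=-1.0000 Bond=195.1505
(1,1): Delta=0.0686 Bond=85.9446
(2,0): Delta=-1.0000 Bond=234.1806
(2,1): Delta=-1.0000 Bond=234.1806
(2,2): Delta=0.2212 Bond=59.4512
(3,0): Delta=-1.0000 Bond=281.0167
(3,1): Delta=-1.0000 Bond=281.0167
(3,2): Delta=-1.0000 Bond=281.0167
(3,3): Delta=0.3957 Bond=1.4497
V0=84.8790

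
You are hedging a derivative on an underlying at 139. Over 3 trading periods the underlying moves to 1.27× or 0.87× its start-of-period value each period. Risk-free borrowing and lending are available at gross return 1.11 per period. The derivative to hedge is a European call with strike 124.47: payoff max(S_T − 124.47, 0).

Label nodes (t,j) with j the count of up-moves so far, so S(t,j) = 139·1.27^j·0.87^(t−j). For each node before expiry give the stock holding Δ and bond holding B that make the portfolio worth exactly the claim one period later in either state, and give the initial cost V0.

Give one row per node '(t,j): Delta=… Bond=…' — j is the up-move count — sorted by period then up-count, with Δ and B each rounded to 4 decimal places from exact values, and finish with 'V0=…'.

The replicating-portfolio and risk-neutral prices coincide; use p* = (1.11−0.87)/(1.27−0.87) = 0.6000 for the latter.
Terminal values V(3,·): V(3,0)=0.0000, V(3,1)=9.1456, V(3,2)=70.5780, V(3,3)=160.2552
  t=2,j=0: stock 105.2091 → up 133.6156 (V=9.1456), down 91.5319 (V=0.0000). Price 4.9435; hedge Δ=0.2173, bond B=-17.9203.
  t=2,j=1: stock 153.5811 → up 195.0480 (V=70.5780), down 133.6156 (V=9.1456). Price 41.4460; hedge Δ=1.0000, bond B=-112.1351.
  t=2,j=2: stock 224.1931 → up 284.7252 (V=160.2552), down 195.0480 (V=70.5780). Price 112.0580; hedge Δ=1.0000, bond B=-112.1351.
  t=1,j=0: stock 120.9300 → up 153.5811 (V=41.4460), down 105.2091 (V=4.9435). Price 24.1847; hedge Δ=0.7546, bond B=-67.0714.
  t=1,j=1: stock 176.5300 → up 224.1931 (V=112.0580), down 153.5811 (V=41.4460). Price 75.5074; hedge Δ=1.0000, bond B=-101.0226.
  t=0,j=0: stock 139.0000 → up 176.5300 (V=75.5074), down 120.9300 (V=24.1847). Price 49.5300; hedge Δ=0.9231, bond B=-78.7767.
Root portfolio cost Δ·139+B reproduces V0=49.5300.

(0,0): Delta=0.9231 Bond=-78.7767
(1,0): Delta=0.7546 Bond=-67.0714
(1,1): Delta=1.0000 Bond=-101.0226
(2,0): Delta=0.2173 Bond=-17.9203
(2,1): Delta=1.0000 Bond=-112.1351
(2,2): Delta=1.0000 Bond=-112.1351
V0=49.5300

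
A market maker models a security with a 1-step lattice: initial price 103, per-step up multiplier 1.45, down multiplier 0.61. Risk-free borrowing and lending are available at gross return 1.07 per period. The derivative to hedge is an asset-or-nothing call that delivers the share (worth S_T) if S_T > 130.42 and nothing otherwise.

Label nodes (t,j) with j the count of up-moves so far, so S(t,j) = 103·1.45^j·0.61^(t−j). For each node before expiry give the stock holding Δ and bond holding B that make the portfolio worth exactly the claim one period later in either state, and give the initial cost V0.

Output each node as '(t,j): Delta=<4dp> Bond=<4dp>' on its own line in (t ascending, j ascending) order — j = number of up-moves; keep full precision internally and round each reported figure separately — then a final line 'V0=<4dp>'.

(0,0): Delta=1.7262 Bond=-101.3613
V0=76.4364

Risk-neutral probability p* = (R−d)/(u−d) = (1.07−0.61)/(1.45−0.61) = 0.5476.
Terminal payoffs: V(1,0)=0.0000, V(1,1)=149.3500
(0,0): S=103.0000. Δ = (V_up−V_dn)/(S_up−S_dn) = (149.3500−0.0000)/(149.3500−62.8300) = 1.7262. V = [p*·149.3500 + (1−p*)·0.0000]/1.07 = 76.4364. B = V − Δ·S = -101.3613.
Check: Δ(0,0)·S0 + B(0,0) = 76.4364 = V0.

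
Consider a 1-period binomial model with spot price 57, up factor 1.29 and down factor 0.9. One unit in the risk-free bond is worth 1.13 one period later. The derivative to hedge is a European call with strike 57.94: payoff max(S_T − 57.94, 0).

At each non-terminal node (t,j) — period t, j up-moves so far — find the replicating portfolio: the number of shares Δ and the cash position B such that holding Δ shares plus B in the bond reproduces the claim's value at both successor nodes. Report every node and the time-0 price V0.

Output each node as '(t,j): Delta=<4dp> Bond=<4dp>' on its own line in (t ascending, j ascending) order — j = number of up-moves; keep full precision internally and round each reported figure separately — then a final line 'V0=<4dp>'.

(0,0): Delta=0.7013 Bond=-31.8380
V0=8.1364

Risk-neutral probability p* = (R−d)/(u−d) = (1.13−0.9)/(1.29−0.9) = 0.5897.
Terminal payoffs: V(1,0)=0.0000, V(1,1)=15.5900
(0,0): S=57.0000. Δ = (V_up−V_dn)/(S_up−S_dn) = (15.5900−0.0000)/(73.5300−51.3000) = 0.7013. V = [p*·15.5900 + (1−p*)·0.0000]/1.13 = 8.1364. B = V − Δ·S = -31.8380.
Root portfolio cost Δ·57+B reproduces V0=8.1364.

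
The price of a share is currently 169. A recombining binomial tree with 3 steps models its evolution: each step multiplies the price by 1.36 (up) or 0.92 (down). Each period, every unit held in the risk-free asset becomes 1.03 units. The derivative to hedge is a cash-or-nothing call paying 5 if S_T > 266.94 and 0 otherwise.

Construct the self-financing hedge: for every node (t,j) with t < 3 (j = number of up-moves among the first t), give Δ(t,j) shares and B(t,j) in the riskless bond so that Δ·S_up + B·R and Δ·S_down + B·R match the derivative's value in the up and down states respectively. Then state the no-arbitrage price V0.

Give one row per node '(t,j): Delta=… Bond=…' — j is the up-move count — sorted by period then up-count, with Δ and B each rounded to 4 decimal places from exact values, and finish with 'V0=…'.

(0,0): Delta=0.0238 Bond=-3.3018
(1,0): Delta=0.0177 Bond=-2.4636
(1,1): Delta=0.0360 Bond=-6.2126
(2,0): Delta=0.0000 Bond=0.0000
(2,1): Delta=0.0537 Bond=-10.1500
(2,2): Delta=0.0000 Bond=4.8544
V0=0.7150

Risk-neutral probability p* = (R−d)/(u−d) = (1.03−0.92)/(1.36−0.92) = 0.2500.
Payoff layer (t=3): V(3,0)=0.0000, V(3,1)=0.0000, V(3,2)=5.0000, V(3,3)=5.0000
Node (2,0) S=143.0416: V=(p*·0.0000+(1−p*)·0.0000)/1.03=0.0000; Δ=(0.0000−0.0000)/(194.5366−131.5983)=0.0000; B=V−Δ·S=0.0000
Node (2,1) S=211.4528: V=(p*·5.0000+(1−p*)·0.0000)/1.03=1.2136; Δ=(5.0000−0.0000)/(287.5758−194.5366)=0.0537; B=V−Δ·S=-10.1500
Node (2,2) S=312.5824: V=(p*·5.0000+(1−p*)·5.0000)/1.03=4.8544; Δ=(5.0000−5.0000)/(425.1121−287.5758)=0.0000; B=V−Δ·S=4.8544
Node (1,0) S=155.4800: V=(p*·1.2136+(1−p*)·0.0000)/1.03=0.2946; Δ=(1.2136−0.0000)/(211.4528−143.0416)=0.0177; B=V−Δ·S=-2.4636
Node (1,1) S=229.8400: V=(p*·4.8544+(1−p*)·1.2136)/1.03=2.0619; Δ=(4.8544−1.2136)/(312.5824−211.4528)=0.0360; B=V−Δ·S=-6.2126
Node (0,0) S=169.0000: V=(p*·2.0619+(1−p*)·0.2946)/1.03=0.7150; Δ=(2.0619−0.2946)/(229.8400−155.4800)=0.0238; B=V−Δ·S=-3.3018
Root portfolio cost Δ·169+B reproduces V0=0.7150.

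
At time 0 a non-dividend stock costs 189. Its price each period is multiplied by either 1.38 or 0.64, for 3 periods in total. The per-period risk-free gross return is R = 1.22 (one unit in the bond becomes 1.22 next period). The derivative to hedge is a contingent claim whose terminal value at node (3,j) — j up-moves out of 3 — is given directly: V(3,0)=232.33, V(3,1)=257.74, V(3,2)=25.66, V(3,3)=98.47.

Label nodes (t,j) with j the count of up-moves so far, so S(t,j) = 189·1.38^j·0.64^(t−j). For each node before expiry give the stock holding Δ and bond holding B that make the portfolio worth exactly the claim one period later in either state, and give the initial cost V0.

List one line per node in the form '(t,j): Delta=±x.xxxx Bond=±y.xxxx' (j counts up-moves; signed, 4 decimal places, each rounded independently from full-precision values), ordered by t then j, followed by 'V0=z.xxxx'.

Since d<R<u, set p* = (R−d)/(u−d) = 0.7838; price each node as the discounted p*-expectation of its children.
At expiry t=3: V(3,0)=232.3300, V(3,1)=257.7400, V(3,2)=25.6600, V(3,3)=98.4700
(2,0): S=77.4144. Δ = (V_up−V_dn)/(S_up−S_dn) = (257.7400−232.3300)/(106.8319−49.5452) = 0.4436. V = [p*·257.7400 + (1−p*)·232.3300]/1.22 = 206.7590. B = V − Δ·S = 172.4211.
(2,1): S=166.9248. Δ = (V_up−V_dn)/(S_up−S_dn) = (25.6600−257.7400)/(230.3562−106.8319) = -1.8788. V = [p*·25.6600 + (1−p*)·257.7400]/1.22 = 62.1635. B = V − Δ·S = 375.7851.
(2,2): S=359.9316. Δ = (V_up−V_dn)/(S_up−S_dn) = (98.4700−25.6600)/(496.7056−230.3562) = 0.2734. V = [p*·98.4700 + (1−p*)·25.6600]/1.22 = 67.8093. B = V − Δ·S = -30.5826.
(1,0): S=120.9600. Δ = (V_up−V_dn)/(S_up−S_dn) = (62.1635−206.7590)/(166.9248−77.4144) = -1.6154. V = [p*·62.1635 + (1−p*)·206.7590]/1.22 = 76.5798. B = V − Δ·S = 271.9791.
(1,1): S=260.8200. Δ = (V_up−V_dn)/(S_up−S_dn) = (67.8093−62.1635)/(359.9316−166.9248) = 0.0293. V = [p*·67.8093 + (1−p*)·62.1635]/1.22 = 54.5808. B = V − Δ·S = 46.9514.
(0,0): S=189.0000. Δ = (V_up−V_dn)/(S_up−S_dn) = (54.5808−76.5798)/(260.8200−120.9600) = -0.1573. V = [p*·54.5808 + (1−p*)·76.5798]/1.22 = 48.6372. B = V − Δ·S = 78.3656.
Self-financing check: at every node Δ·S+B equals the discounted successor values.

(0,0): Delta=-0.1573 Bond=78.3656
(1,0): Delta=-1.6154 Bond=271.9791
(1,1): Delta=0.0293 Bond=46.9514
(2,0): Delta=0.4436 Bond=172.4211
(2,1): Delta=-1.8788 Bond=375.7851
(2,2): Delta=0.2734 Bond=-30.5826
V0=48.6372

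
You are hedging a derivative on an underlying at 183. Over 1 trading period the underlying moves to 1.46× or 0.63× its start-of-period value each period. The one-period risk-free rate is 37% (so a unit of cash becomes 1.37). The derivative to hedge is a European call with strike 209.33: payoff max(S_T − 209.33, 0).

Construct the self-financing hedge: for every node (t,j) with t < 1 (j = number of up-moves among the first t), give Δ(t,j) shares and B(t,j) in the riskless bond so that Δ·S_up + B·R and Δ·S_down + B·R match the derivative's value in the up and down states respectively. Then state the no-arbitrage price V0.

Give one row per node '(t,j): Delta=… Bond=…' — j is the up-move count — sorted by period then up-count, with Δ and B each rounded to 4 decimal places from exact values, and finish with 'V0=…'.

(0,0): Delta=0.3809 Bond=-32.0513
V0=37.6475

The replicating-portfolio and risk-neutral prices coincide; use p* = (1.37−0.63)/(1.46−0.63) = 0.8916 for the latter.
Terminal payoffs: V(1,0)=0.0000, V(1,1)=57.8500
Node (0,0) S=183.0000: V=(p*·57.8500+(1−p*)·0.0000)/1.37=37.6475; Δ=(57.8500−0.0000)/(267.1800−115.2900)=0.3809; B=V−Δ·S=-32.0513
Check: Δ(0,0)·S0 + B(0,0) = 37.6475 = V0.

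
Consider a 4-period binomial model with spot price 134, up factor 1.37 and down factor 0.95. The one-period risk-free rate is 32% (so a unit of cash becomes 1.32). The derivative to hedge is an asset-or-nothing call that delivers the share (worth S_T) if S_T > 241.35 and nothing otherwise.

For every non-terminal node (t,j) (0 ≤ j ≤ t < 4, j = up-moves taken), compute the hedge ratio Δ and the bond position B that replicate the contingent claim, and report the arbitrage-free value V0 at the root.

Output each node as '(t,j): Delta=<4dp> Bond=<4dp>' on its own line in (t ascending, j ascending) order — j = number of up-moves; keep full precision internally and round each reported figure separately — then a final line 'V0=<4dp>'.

No-arbitrage ⇒ martingale measure with p* = (R−d)/(u−d) = 0.8810.
Payoff layer (t=4): V(4,0)=0.0000, V(4,1)=0.0000, V(4,2)=0.0000, V(4,3)=327.3332, V(4,4)=472.0490
(3,0): S=114.8882. Δ = (V_up−V_dn)/(S_up−S_dn) = (0.0000−0.0000)/(157.3969−109.1438) = 0.0000. V = [p*·0.0000 + (1−p*)·0.0000]/1.32 = 0.0000. B = V − Δ·S = 0.0000.
(3,1): S=165.6809. Δ = (V_up−V_dn)/(S_up−S_dn) = (0.0000−0.0000)/(226.9829−157.3969) = 0.0000. V = [p*·0.0000 + (1−p*)·0.0000]/1.32 = 0.0000. B = V − Δ·S = 0.0000.
(3,2): S=238.9294. Δ = (V_up−V_dn)/(S_up−S_dn) = (327.3332−0.0000)/(327.3332−226.9829) = 3.2619. V = [p*·327.3332 + (1−p*)·0.0000]/1.32 = 218.4583. B = V − Δ·S = -560.9065.
(3,3): S=344.5613. Δ = (V_up−V_dn)/(S_up−S_dn) = (472.0490−327.3332)/(472.0490−327.3332) = 1.0000. V = [p*·472.0490 + (1−p*)·327.3332]/1.32 = 344.5613. B = V − Δ·S = 0.0000.
(2,0): S=120.9350. Δ = (V_up−V_dn)/(S_up−S_dn) = (0.0000−0.0000)/(165.6810−114.8882) = 0.0000. V = [p*·0.0000 + (1−p*)·0.0000]/1.32 = 0.0000. B = V − Δ·S = 0.0000.
(2,1): S=174.4010. Δ = (V_up−V_dn)/(S_up−S_dn) = (218.4583−0.0000)/(238.9294−165.6809) = 2.9824. V = [p*·218.4583 + (1−p*)·0.0000]/1.32 = 145.7965. B = V − Δ·S = -374.3424.
(2,2): S=251.5046. Δ = (V_up−V_dn)/(S_up−S_dn) = (344.5613−218.4583)/(344.5613−238.9294) = 1.1938. V = [p*·344.5613 + (1−p*)·218.4583]/1.32 = 249.6584. B = V − Δ·S = -50.5868.
(1,0): S=127.3000. Δ = (V_up−V_dn)/(S_up−S_dn) = (145.7965−0.0000)/(174.4010−120.9350) = 2.7269. V = [p*·145.7965 + (1−p*)·0.0000]/1.32 = 97.3029. B = V − Δ·S = -249.8317.
(1,1): S=183.5800. Δ = (V_up−V_dn)/(S_up−S_dn) = (249.6584−145.7965)/(251.5046−174.4010) = 1.3470. V = [p*·249.6584 + (1−p*)·145.7965]/1.32 = 179.7681. B = V − Δ·S = -67.5221.
(0,0): S=134.0000. Δ = (V_up−V_dn)/(S_up−S_dn) = (179.7681−97.3029)/(183.5800−127.3000) = 1.4653. V = [p*·179.7681 + (1−p*)·97.3029]/1.32 = 128.7506. B = V − Δ·S = -67.5951.
The time-0 hedge costs 128.7506, which is the no-arbitrage price.

(0,0): Delta=1.4653 Bond=-67.5951
(1,0): Delta=2.7269 Bond=-249.8317
(1,1): Delta=1.3470 Bond=-67.5221
(2,0): Delta=0.0000 Bond=0.0000
(2,1): Delta=2.9824 Bond=-374.3424
(2,2): Delta=1.1938 Bond=-50.5868
(3,0): Delta=0.0000 Bond=0.0000
(3,1): Delta=0.0000 Bond=0.0000
(3,2): Delta=3.2619 Bond=-560.9065
(3,3): Delta=1.0000 Bond=0.0000
V0=128.7506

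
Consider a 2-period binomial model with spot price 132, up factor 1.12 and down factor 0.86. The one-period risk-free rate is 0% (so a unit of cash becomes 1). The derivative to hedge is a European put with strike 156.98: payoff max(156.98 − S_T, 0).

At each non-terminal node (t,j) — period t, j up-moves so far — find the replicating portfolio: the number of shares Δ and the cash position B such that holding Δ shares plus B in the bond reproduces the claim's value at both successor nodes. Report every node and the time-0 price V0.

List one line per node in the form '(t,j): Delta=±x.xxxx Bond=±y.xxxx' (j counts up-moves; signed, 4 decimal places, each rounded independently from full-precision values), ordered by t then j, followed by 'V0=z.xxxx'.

The replicating-portfolio and risk-neutral prices coincide; use p* = (1−0.86)/(1.12−0.86) = 0.5385 for the latter.
Terminal payoffs: V(2,0)=59.3528, V(2,1)=29.8376, V(2,2)=0.0000
Node (1,0) S=113.5200: V=(p*·29.8376+(1−p*)·59.3528)/1=43.4600; Δ=(29.8376−59.3528)/(127.1424−97.6272)=-1.0000; B=V−Δ·S=156.9800
Node (1,1) S=147.8400: V=(p*·0.0000+(1−p*)·29.8376)/1=13.7712; Δ=(0.0000−29.8376)/(165.5808−127.1424)=-0.7762; B=V−Δ·S=128.5312
Node (0,0) S=132.0000: V=(p*·13.7712+(1−p*)·43.4600)/1=27.4737; Δ=(13.7712−43.4600)/(147.8400−113.5200)=-0.8651; B=V−Δ·S=141.6614
Each (Δ,B) replicates both successor values, so the strategy is self-financing and V0 is arbitrage-free.

(0,0): Delta=-0.8651 Bond=141.6614
(1,0): Delta=-1.0000 Bond=156.9800
(1,1): Delta=-0.7762 Bond=128.5312
V0=27.4737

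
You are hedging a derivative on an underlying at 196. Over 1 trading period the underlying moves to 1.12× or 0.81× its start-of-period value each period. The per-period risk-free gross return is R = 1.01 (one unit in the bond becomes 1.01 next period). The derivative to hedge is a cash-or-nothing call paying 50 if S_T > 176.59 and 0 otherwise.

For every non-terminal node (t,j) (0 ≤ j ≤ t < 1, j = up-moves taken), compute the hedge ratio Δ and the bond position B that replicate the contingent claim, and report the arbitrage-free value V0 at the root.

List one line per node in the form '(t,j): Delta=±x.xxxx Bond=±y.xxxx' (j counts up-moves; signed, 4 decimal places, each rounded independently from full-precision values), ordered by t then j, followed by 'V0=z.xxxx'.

(0,0): Delta=0.8229 Bond=-129.3516
V0=31.9387

Since d<R<u, set p* = (R−d)/(u−d) = 0.6452; price each node as the discounted p*-expectation of its children.
At expiry t=1: V(1,0)=0.0000, V(1,1)=50.0000
Node (0,0) S=196.0000: V=(p*·50.0000+(1−p*)·0.0000)/1.01=31.9387; Δ=(50.0000−0.0000)/(219.5200−158.7600)=0.8229; B=V−Δ·S=-129.3516
Each (Δ,B) replicates both successor values, so the strategy is self-financing and V0 is arbitrage-free.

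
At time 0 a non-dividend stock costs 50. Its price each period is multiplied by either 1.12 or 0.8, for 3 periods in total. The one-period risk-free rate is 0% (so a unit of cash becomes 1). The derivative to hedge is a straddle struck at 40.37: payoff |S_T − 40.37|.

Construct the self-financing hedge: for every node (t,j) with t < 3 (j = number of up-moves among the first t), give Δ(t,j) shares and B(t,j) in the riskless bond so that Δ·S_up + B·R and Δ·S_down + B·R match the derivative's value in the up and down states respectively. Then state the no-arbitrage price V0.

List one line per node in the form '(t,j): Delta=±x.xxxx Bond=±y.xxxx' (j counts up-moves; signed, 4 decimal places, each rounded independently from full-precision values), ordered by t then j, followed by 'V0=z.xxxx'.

(0,0): Delta=0.5546 Bond=-14.1519
(1,0): Delta=-0.0424 Bond=9.7262
(1,1): Delta=0.8104 Bond=-28.4788
(2,0): Delta=-1.0000 Bond=40.3700
(2,1): Delta=0.3680 Bond=-8.6600
(2,2): Delta=1.0000 Bond=-40.3700
V0=13.5766

Under the risk-neutral measure, an up-move has probability p* = (R−d)/(u−d) = 0.6250 and values discount at R = 1.
At expiry t=3: V(3,0)=14.7700, V(3,1)=4.5300, V(3,2)=9.8060, V(3,3)=29.8764
(2,0): S=32.0000. Δ = (V_up−V_dn)/(S_up−S_dn) = (4.5300−14.7700)/(35.8400−25.6000) = -1.0000. V = [p*·4.5300 + (1−p*)·14.7700]/1 = 8.3700. B = V − Δ·S = 40.3700.
(2,1): S=44.8000. Δ = (V_up−V_dn)/(S_up−S_dn) = (9.8060−4.5300)/(50.1760−35.8400) = 0.3680. V = [p*·9.8060 + (1−p*)·4.5300]/1 = 7.8275. B = V − Δ·S = -8.6600.
(2,2): S=62.7200. Δ = (V_up−V_dn)/(S_up−S_dn) = (29.8764−9.8060)/(70.2464−50.1760) = 1.0000. V = [p*·29.8764 + (1−p*)·9.8060]/1 = 22.3500. B = V − Δ·S = -40.3700.
(1,0): S=40.0000. Δ = (V_up−V_dn)/(S_up−S_dn) = (7.8275−8.3700)/(44.8000−32.0000) = -0.0424. V = [p*·7.8275 + (1−p*)·8.3700]/1 = 8.0309. B = V − Δ·S = 9.7262.
(1,1): S=56.0000. Δ = (V_up−V_dn)/(S_up−S_dn) = (22.3500−7.8275)/(62.7200−44.8000) = 0.8104. V = [p*·22.3500 + (1−p*)·7.8275]/1 = 16.9041. B = V − Δ·S = -28.4788.
(0,0): S=50.0000. Δ = (V_up−V_dn)/(S_up−S_dn) = (16.9041−8.0309)/(56.0000−40.0000) = 0.5546. V = [p*·16.9041 + (1−p*)·8.0309]/1 = 13.5766. B = V − Δ·S = -14.1519.
The time-0 hedge costs 13.5766, which is the no-arbitrage price.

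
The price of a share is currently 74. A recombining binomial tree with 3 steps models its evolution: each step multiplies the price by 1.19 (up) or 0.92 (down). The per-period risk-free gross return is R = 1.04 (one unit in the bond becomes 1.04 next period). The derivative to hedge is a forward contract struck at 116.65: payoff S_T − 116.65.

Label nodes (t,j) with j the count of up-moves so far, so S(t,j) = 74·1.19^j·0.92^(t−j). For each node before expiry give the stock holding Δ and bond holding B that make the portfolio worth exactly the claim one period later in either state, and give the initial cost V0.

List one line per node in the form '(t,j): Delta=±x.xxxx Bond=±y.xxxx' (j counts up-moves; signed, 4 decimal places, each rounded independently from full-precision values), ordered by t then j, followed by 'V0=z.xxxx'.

(0,0): Delta=1.0000 Bond=-103.7014
(1,0): Delta=1.0000 Bond=-107.8495
(1,1): Delta=1.0000 Bond=-107.8495
(2,0): Delta=1.0000 Bond=-112.1635
(2,1): Delta=1.0000 Bond=-112.1635
(2,2): Delta=1.0000 Bond=-112.1635
V0=-29.7014

Since d<R<u, set p* = (R−d)/(u−d) = 0.4444; price each node as the discounted p*-expectation of its children.
Terminal values V(3,·): V(3,0)=-59.0271, V(3,1)=-42.1160, V(3,2)=-20.2419, V(3,3)=8.0518
Node (2,0) S=62.6336: V=(p*·-42.1160+(1−p*)·-59.0271)/1.04=-49.5299; Δ=(-42.1160−-59.0271)/(74.5340−57.6229)=1.0000; B=V−Δ·S=-112.1635
Node (2,1) S=81.0152: V=(p*·-20.2419+(1−p*)·-42.1160)/1.04=-31.1483; Δ=(-20.2419−-42.1160)/(96.4081−74.5340)=1.0000; B=V−Δ·S=-112.1635
Node (2,2) S=104.7914: V=(p*·8.0518+(1−p*)·-20.2419)/1.04=-7.3721; Δ=(8.0518−-20.2419)/(124.7018−96.4081)=1.0000; B=V−Δ·S=-112.1635
Node (1,0) S=68.0800: V=(p*·-31.1483+(1−p*)·-49.5299)/1.04=-39.7695; Δ=(-31.1483−-49.5299)/(81.0152−62.6336)=1.0000; B=V−Δ·S=-107.8495
Node (1,1) S=88.0600: V=(p*·-7.3721+(1−p*)·-31.1483)/1.04=-19.7895; Δ=(-7.3721−-31.1483)/(104.7914−81.0152)=1.0000; B=V−Δ·S=-107.8495
Node (0,0) S=74.0000: V=(p*·-19.7895+(1−p*)·-39.7695)/1.04=-29.7014; Δ=(-19.7895−-39.7695)/(88.0600−68.0800)=1.0000; B=V−Δ·S=-103.7014
The time-0 hedge costs -29.7014, which is the no-arbitrage price.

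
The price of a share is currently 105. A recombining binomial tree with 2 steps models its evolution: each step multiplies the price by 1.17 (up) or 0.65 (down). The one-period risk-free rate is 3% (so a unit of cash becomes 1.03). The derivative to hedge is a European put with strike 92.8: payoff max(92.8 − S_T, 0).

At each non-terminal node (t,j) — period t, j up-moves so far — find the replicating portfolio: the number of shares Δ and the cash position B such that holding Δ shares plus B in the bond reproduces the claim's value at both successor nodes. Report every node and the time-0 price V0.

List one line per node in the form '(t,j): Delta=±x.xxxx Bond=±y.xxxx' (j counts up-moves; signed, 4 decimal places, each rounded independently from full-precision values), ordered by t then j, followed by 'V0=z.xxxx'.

Under the risk-neutral measure, an up-move has probability p* = (R−d)/(u−d) = 0.7308 and values discount at R = 1.03.
Terminal values V(2,·): V(2,0)=48.4375, V(2,1)=12.9475, V(2,2)=0.0000
Node (1,0) S=68.2500: V=(p*·12.9475+(1−p*)·48.4375)/1.03=21.8471; Δ=(12.9475−48.4375)/(79.8525−44.3625)=-1.0000; B=V−Δ·S=90.0971
Node (1,1) S=122.8500: V=(p*·0.0000+(1−p*)·12.9475)/1.03=3.3843; Δ=(0.0000−12.9475)/(143.7345−79.8525)=-0.2027; B=V−Δ·S=28.2834
Node (0,0) S=105.0000: V=(p*·3.3843+(1−p*)·21.8471)/1.03=8.1117; Δ=(3.3843−21.8471)/(122.8500−68.2500)=-0.3381; B=V−Δ·S=43.6170
The time-0 hedge costs 8.1117, which is the no-arbitrage price.

(0,0): Delta=-0.3381 Bond=43.6170
(1,0): Delta=-1.0000 Bond=90.0971
(1,1): Delta=-0.2027 Bond=28.2834
V0=8.1117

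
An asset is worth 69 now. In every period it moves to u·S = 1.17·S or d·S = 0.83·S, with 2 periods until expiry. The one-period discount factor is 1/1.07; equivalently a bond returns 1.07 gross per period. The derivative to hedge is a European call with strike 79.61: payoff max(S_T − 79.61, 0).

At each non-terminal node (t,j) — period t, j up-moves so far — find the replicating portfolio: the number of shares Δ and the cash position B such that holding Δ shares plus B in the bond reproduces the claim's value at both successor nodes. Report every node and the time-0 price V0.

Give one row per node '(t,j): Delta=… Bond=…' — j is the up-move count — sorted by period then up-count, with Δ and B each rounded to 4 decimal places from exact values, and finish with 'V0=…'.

No-arbitrage ⇒ martingale measure with p* = (R−d)/(u−d) = 0.7059.
Payoff layer (t=2): V(2,0)=0.0000, V(2,1)=0.0000, V(2,2)=14.8441
  t=1,j=0: stock 57.2700 → up 67.0059 (V=0.0000), down 47.5341 (V=0.0000). Price 0.0000; hedge Δ=0.0000, bond B=0.0000.
  t=1,j=1: stock 80.7300 → up 94.4541 (V=14.8441), down 67.0059 (V=0.0000). Price 9.7927; hedge Δ=0.5408, bond B=-33.8664.
  t=0,j=0: stock 69.0000 → up 80.7300 (V=9.7927), down 57.2700 (V=0.0000). Price 6.4603; hedge Δ=0.4174, bond B=-22.3418.
Check: Δ(0,0)·S0 + B(0,0) = 6.4603 = V0.

(0,0): Delta=0.4174 Bond=-22.3418
(1,0): Delta=0.0000 Bond=0.0000
(1,1): Delta=0.5408 Bond=-33.8664
V0=6.4603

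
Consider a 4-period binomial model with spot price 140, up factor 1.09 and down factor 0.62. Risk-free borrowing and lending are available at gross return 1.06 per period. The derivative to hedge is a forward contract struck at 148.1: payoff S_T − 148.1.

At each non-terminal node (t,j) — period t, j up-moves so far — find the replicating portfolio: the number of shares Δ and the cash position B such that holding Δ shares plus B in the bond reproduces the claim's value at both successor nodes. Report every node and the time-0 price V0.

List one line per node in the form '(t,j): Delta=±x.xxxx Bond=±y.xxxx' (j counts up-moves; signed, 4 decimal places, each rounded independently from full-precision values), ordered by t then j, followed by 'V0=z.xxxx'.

(0,0): Delta=1.0000 Bond=-117.3091
(1,0): Delta=1.0000 Bond=-124.3476
(1,1): Delta=1.0000 Bond=-124.3476
(2,0): Delta=1.0000 Bond=-131.8085
(2,1): Delta=1.0000 Bond=-131.8085
(2,2): Delta=1.0000 Bond=-131.8085
(3,0): Delta=1.0000 Bond=-139.7170
(3,1): Delta=1.0000 Bond=-139.7170
(3,2): Delta=1.0000 Bond=-139.7170
(3,3): Delta=1.0000 Bond=-139.7170
V0=22.6909

The replicating-portfolio and risk-neutral prices coincide; use p* = (1.06−0.62)/(1.09−0.62) = 0.9362 for the latter.
At expiry t=4: V(4,0)=-127.4131, V(4,1)=-111.7311, V(4,2)=-84.1612, V(4,3)=-35.6915, V(4,4)=49.5214
  t=3,j=0: stock 33.3659 → up 36.3689 (V=-111.7311), down 20.6869 (V=-127.4131). Price -106.3511; hedge Δ=1.0000, bond B=-139.7170.
  t=3,j=1: stock 58.6594 → up 63.9388 (V=-84.1612), down 36.3689 (V=-111.7311). Price -81.0575; hedge Δ=1.0000, bond B=-139.7170.
  t=3,j=2: stock 103.1271 → up 112.4085 (V=-35.6915), down 63.9388 (V=-84.1612). Price -36.5899; hedge Δ=1.0000, bond B=-139.7170.
  t=3,j=3: stock 181.3041 → up 197.6214 (V=49.5214), down 112.4085 (V=-35.6915). Price 41.5871; hedge Δ=1.0000, bond B=-139.7170.
  t=2,j=0: stock 53.8160 → up 58.6594 (V=-81.0575), down 33.3659 (V=-106.3511). Price -77.9925; hedge Δ=1.0000, bond B=-131.8085.
  t=2,j=1: stock 94.6120 → up 103.1271 (V=-36.5899), down 58.6594 (V=-81.0575). Price -37.1965; hedge Δ=1.0000, bond B=-131.8085.
  t=2,j=2: stock 166.3340 → up 181.3041 (V=41.5871), down 103.1271 (V=-36.5899). Price 34.5255; hedge Δ=1.0000, bond B=-131.8085.
  t=1,j=0: stock 86.8000 → up 94.6120 (V=-37.1965), down 53.8160 (V=-77.9925). Price -37.5476; hedge Δ=1.0000, bond B=-124.3476.
  t=1,j=1: stock 152.6000 → up 166.3340 (V=34.5255), down 94.6120 (V=-37.1965). Price 28.2524; hedge Δ=1.0000, bond B=-124.3476.
  t=0,j=0: stock 140.0000 → up 152.6000 (V=28.2524), down 86.8000 (V=-37.5476). Price 22.6909; hedge Δ=1.0000, bond B=-117.3091.
Self-financing check: at every node Δ·S+B equals the discounted successor values.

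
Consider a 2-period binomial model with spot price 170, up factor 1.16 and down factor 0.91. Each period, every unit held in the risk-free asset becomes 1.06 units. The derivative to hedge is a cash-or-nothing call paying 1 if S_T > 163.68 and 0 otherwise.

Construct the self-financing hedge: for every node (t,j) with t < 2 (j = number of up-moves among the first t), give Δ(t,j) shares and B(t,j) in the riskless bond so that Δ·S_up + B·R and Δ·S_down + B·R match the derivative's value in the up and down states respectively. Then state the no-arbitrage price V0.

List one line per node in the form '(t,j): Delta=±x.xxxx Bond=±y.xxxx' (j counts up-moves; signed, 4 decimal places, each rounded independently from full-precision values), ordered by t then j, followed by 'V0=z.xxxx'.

No-arbitrage ⇒ martingale measure with p* = (R−d)/(u−d) = 0.6000.
Terminal values V(2,·): V(2,0)=0.0000, V(2,1)=1.0000, V(2,2)=1.0000
  t=1,j=0: stock 154.7000 → up 179.4520 (V=1.0000), down 140.7770 (V=0.0000). Price 0.5660; hedge Δ=0.0259, bond B=-3.4340.
  t=1,j=1: stock 197.2000 → up 228.7520 (V=1.0000), down 179.4520 (V=1.0000). Price 0.9434; hedge Δ=0.0000, bond B=0.9434.
  t=0,j=0: stock 170.0000 → up 197.2000 (V=0.9434), down 154.7000 (V=0.5660). Price 0.7476; hedge Δ=0.0089, bond B=-0.7618.
Check: Δ(0,0)·S0 + B(0,0) = 0.7476 = V0.

(0,0): Delta=0.0089 Bond=-0.7618
(1,0): Delta=0.0259 Bond=-3.4340
(1,1): Delta=0.0000 Bond=0.9434
V0=0.7476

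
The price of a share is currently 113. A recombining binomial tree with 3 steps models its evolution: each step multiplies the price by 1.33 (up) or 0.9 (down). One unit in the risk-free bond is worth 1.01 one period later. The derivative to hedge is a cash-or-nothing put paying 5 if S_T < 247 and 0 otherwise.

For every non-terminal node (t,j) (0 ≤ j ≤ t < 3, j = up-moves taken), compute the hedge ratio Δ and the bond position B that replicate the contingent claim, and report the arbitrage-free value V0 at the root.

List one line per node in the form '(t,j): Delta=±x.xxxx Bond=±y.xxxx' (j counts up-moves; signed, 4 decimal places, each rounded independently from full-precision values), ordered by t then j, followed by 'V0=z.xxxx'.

Since d<R<u, set p* = (R−d)/(u−d) = 0.2558; price each node as the discounted p*-expectation of its children.
Payoff layer (t=3): V(3,0)=5.0000, V(3,1)=5.0000, V(3,2)=5.0000, V(3,3)=0.0000
  t=2,j=0: stock 91.5300 → up 121.7349 (V=5.0000), down 82.3770 (V=5.0000). Price 4.9505; hedge Δ=0.0000, bond B=4.9505.
  t=2,j=1: stock 135.2610 → up 179.8971 (V=5.0000), down 121.7349 (V=5.0000). Price 4.9505; hedge Δ=0.0000, bond B=4.9505.
  t=2,j=2: stock 199.8857 → up 265.8480 (V=0.0000), down 179.8971 (V=5.0000). Price 3.6841; hedge Δ=-0.0582, bond B=15.3120.
  t=1,j=0: stock 101.7000 → up 135.2610 (V=4.9505), down 91.5300 (V=4.9505). Price 4.9015; hedge Δ=0.0000, bond B=4.9015.
  t=1,j=1: stock 150.2900 → up 199.8857 (V=3.6841), down 135.2610 (V=4.9505). Price 4.5807; hedge Δ=-0.0196, bond B=7.5259.
  t=0,j=0: stock 113.0000 → up 150.2900 (V=4.5807), down 101.7000 (V=4.9015). Price 4.7717; hedge Δ=-0.0066, bond B=5.5177.
The time-0 hedge costs 4.7717, which is the no-arbitrage price.

(0,0): Delta=-0.0066 Bond=5.5177
(1,0): Delta=0.0000 Bond=4.9015
(1,1): Delta=-0.0196 Bond=7.5259
(2,0): Delta=0.0000 Bond=4.9505
(2,1): Delta=0.0000 Bond=4.9505
(2,2): Delta=-0.0582 Bond=15.3120
V0=4.7717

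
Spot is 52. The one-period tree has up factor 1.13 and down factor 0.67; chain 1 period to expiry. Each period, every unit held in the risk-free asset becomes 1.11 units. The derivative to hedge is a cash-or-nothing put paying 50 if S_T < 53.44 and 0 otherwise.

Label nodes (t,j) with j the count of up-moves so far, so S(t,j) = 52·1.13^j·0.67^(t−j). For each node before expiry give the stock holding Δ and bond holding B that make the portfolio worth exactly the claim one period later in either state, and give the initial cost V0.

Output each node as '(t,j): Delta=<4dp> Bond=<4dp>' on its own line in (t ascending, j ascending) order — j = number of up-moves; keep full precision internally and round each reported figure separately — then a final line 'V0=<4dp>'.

(0,0): Delta=-2.0903 Bond=110.6541
V0=1.9585

No-arbitrage ⇒ martingale measure with p* = (R−d)/(u−d) = 0.9565.
Terminal values V(1,·): V(1,0)=50.0000, V(1,1)=0.0000
(0,0): S=52.0000. Δ = (V_up−V_dn)/(S_up−S_dn) = (0.0000−50.0000)/(58.7600−34.8400) = -2.0903. V = [p*·0.0000 + (1−p*)·50.0000]/1.11 = 1.9585. B = V − Δ·S = 110.6541.
The time-0 hedge costs 1.9585, which is the no-arbitrage price.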